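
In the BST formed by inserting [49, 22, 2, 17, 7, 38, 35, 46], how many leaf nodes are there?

Tree built from: [49, 22, 2, 17, 7, 38, 35, 46]
Tree (level-order array): [49, 22, None, 2, 38, None, 17, 35, 46, 7]
Rule: A leaf has 0 children.
Per-node child counts:
  node 49: 1 child(ren)
  node 22: 2 child(ren)
  node 2: 1 child(ren)
  node 17: 1 child(ren)
  node 7: 0 child(ren)
  node 38: 2 child(ren)
  node 35: 0 child(ren)
  node 46: 0 child(ren)
Matching nodes: [7, 35, 46]
Count of leaf nodes: 3


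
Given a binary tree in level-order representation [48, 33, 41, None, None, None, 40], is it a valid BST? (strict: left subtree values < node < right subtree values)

Level-order array: [48, 33, 41, None, None, None, 40]
Validate using subtree bounds (lo, hi): at each node, require lo < value < hi,
then recurse left with hi=value and right with lo=value.
Preorder trace (stopping at first violation):
  at node 48 with bounds (-inf, +inf): OK
  at node 33 with bounds (-inf, 48): OK
  at node 41 with bounds (48, +inf): VIOLATION
Node 41 violates its bound: not (48 < 41 < +inf).
Result: Not a valid BST


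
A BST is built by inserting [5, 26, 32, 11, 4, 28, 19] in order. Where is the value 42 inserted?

Starting tree (level order): [5, 4, 26, None, None, 11, 32, None, 19, 28]
Insertion path: 5 -> 26 -> 32
Result: insert 42 as right child of 32
Final tree (level order): [5, 4, 26, None, None, 11, 32, None, 19, 28, 42]


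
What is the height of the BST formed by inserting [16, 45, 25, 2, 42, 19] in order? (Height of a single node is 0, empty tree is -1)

Insertion order: [16, 45, 25, 2, 42, 19]
Tree (level-order array): [16, 2, 45, None, None, 25, None, 19, 42]
Compute height bottom-up (empty subtree = -1):
  height(2) = 1 + max(-1, -1) = 0
  height(19) = 1 + max(-1, -1) = 0
  height(42) = 1 + max(-1, -1) = 0
  height(25) = 1 + max(0, 0) = 1
  height(45) = 1 + max(1, -1) = 2
  height(16) = 1 + max(0, 2) = 3
Height = 3


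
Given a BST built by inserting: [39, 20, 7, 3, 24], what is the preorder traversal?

Tree insertion order: [39, 20, 7, 3, 24]
Tree (level-order array): [39, 20, None, 7, 24, 3]
Preorder traversal: [39, 20, 7, 3, 24]


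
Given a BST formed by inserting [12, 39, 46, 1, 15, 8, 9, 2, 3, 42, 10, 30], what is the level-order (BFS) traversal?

Tree insertion order: [12, 39, 46, 1, 15, 8, 9, 2, 3, 42, 10, 30]
Tree (level-order array): [12, 1, 39, None, 8, 15, 46, 2, 9, None, 30, 42, None, None, 3, None, 10]
BFS from the root, enqueuing left then right child of each popped node:
  queue [12] -> pop 12, enqueue [1, 39], visited so far: [12]
  queue [1, 39] -> pop 1, enqueue [8], visited so far: [12, 1]
  queue [39, 8] -> pop 39, enqueue [15, 46], visited so far: [12, 1, 39]
  queue [8, 15, 46] -> pop 8, enqueue [2, 9], visited so far: [12, 1, 39, 8]
  queue [15, 46, 2, 9] -> pop 15, enqueue [30], visited so far: [12, 1, 39, 8, 15]
  queue [46, 2, 9, 30] -> pop 46, enqueue [42], visited so far: [12, 1, 39, 8, 15, 46]
  queue [2, 9, 30, 42] -> pop 2, enqueue [3], visited so far: [12, 1, 39, 8, 15, 46, 2]
  queue [9, 30, 42, 3] -> pop 9, enqueue [10], visited so far: [12, 1, 39, 8, 15, 46, 2, 9]
  queue [30, 42, 3, 10] -> pop 30, enqueue [none], visited so far: [12, 1, 39, 8, 15, 46, 2, 9, 30]
  queue [42, 3, 10] -> pop 42, enqueue [none], visited so far: [12, 1, 39, 8, 15, 46, 2, 9, 30, 42]
  queue [3, 10] -> pop 3, enqueue [none], visited so far: [12, 1, 39, 8, 15, 46, 2, 9, 30, 42, 3]
  queue [10] -> pop 10, enqueue [none], visited so far: [12, 1, 39, 8, 15, 46, 2, 9, 30, 42, 3, 10]
Result: [12, 1, 39, 8, 15, 46, 2, 9, 30, 42, 3, 10]


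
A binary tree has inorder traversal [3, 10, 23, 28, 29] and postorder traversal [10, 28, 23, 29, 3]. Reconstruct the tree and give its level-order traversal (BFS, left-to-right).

Inorder:   [3, 10, 23, 28, 29]
Postorder: [10, 28, 23, 29, 3]
Algorithm: postorder visits root last, so walk postorder right-to-left;
each value is the root of the current inorder slice — split it at that
value, recurse on the right subtree first, then the left.
Recursive splits:
  root=3; inorder splits into left=[], right=[10, 23, 28, 29]
  root=29; inorder splits into left=[10, 23, 28], right=[]
  root=23; inorder splits into left=[10], right=[28]
  root=28; inorder splits into left=[], right=[]
  root=10; inorder splits into left=[], right=[]
Reconstructed level-order: [3, 29, 23, 10, 28]


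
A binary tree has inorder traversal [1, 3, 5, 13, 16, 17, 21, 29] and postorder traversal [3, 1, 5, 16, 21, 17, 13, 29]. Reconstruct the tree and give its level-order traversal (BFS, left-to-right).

Inorder:   [1, 3, 5, 13, 16, 17, 21, 29]
Postorder: [3, 1, 5, 16, 21, 17, 13, 29]
Algorithm: postorder visits root last, so walk postorder right-to-left;
each value is the root of the current inorder slice — split it at that
value, recurse on the right subtree first, then the left.
Recursive splits:
  root=29; inorder splits into left=[1, 3, 5, 13, 16, 17, 21], right=[]
  root=13; inorder splits into left=[1, 3, 5], right=[16, 17, 21]
  root=17; inorder splits into left=[16], right=[21]
  root=21; inorder splits into left=[], right=[]
  root=16; inorder splits into left=[], right=[]
  root=5; inorder splits into left=[1, 3], right=[]
  root=1; inorder splits into left=[], right=[3]
  root=3; inorder splits into left=[], right=[]
Reconstructed level-order: [29, 13, 5, 17, 1, 16, 21, 3]


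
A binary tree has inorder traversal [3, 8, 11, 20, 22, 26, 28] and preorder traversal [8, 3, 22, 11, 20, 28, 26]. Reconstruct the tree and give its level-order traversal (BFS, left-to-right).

Inorder:  [3, 8, 11, 20, 22, 26, 28]
Preorder: [8, 3, 22, 11, 20, 28, 26]
Algorithm: preorder visits root first, so consume preorder in order;
for each root, split the current inorder slice at that value into
left-subtree inorder and right-subtree inorder, then recurse.
Recursive splits:
  root=8; inorder splits into left=[3], right=[11, 20, 22, 26, 28]
  root=3; inorder splits into left=[], right=[]
  root=22; inorder splits into left=[11, 20], right=[26, 28]
  root=11; inorder splits into left=[], right=[20]
  root=20; inorder splits into left=[], right=[]
  root=28; inorder splits into left=[26], right=[]
  root=26; inorder splits into left=[], right=[]
Reconstructed level-order: [8, 3, 22, 11, 28, 20, 26]


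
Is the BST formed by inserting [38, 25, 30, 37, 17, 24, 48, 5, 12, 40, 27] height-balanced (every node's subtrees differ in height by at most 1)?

Tree (level-order array): [38, 25, 48, 17, 30, 40, None, 5, 24, 27, 37, None, None, None, 12]
Definition: a tree is height-balanced if, at every node, |h(left) - h(right)| <= 1 (empty subtree has height -1).
Bottom-up per-node check:
  node 12: h_left=-1, h_right=-1, diff=0 [OK], height=0
  node 5: h_left=-1, h_right=0, diff=1 [OK], height=1
  node 24: h_left=-1, h_right=-1, diff=0 [OK], height=0
  node 17: h_left=1, h_right=0, diff=1 [OK], height=2
  node 27: h_left=-1, h_right=-1, diff=0 [OK], height=0
  node 37: h_left=-1, h_right=-1, diff=0 [OK], height=0
  node 30: h_left=0, h_right=0, diff=0 [OK], height=1
  node 25: h_left=2, h_right=1, diff=1 [OK], height=3
  node 40: h_left=-1, h_right=-1, diff=0 [OK], height=0
  node 48: h_left=0, h_right=-1, diff=1 [OK], height=1
  node 38: h_left=3, h_right=1, diff=2 [FAIL (|3-1|=2 > 1)], height=4
Node 38 violates the condition: |3 - 1| = 2 > 1.
Result: Not balanced


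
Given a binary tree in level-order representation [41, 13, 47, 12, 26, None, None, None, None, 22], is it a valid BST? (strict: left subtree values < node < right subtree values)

Level-order array: [41, 13, 47, 12, 26, None, None, None, None, 22]
Validate using subtree bounds (lo, hi): at each node, require lo < value < hi,
then recurse left with hi=value and right with lo=value.
Preorder trace (stopping at first violation):
  at node 41 with bounds (-inf, +inf): OK
  at node 13 with bounds (-inf, 41): OK
  at node 12 with bounds (-inf, 13): OK
  at node 26 with bounds (13, 41): OK
  at node 22 with bounds (13, 26): OK
  at node 47 with bounds (41, +inf): OK
No violation found at any node.
Result: Valid BST


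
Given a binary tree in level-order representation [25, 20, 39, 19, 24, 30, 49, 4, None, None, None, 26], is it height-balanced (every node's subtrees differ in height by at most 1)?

Tree (level-order array): [25, 20, 39, 19, 24, 30, 49, 4, None, None, None, 26]
Definition: a tree is height-balanced if, at every node, |h(left) - h(right)| <= 1 (empty subtree has height -1).
Bottom-up per-node check:
  node 4: h_left=-1, h_right=-1, diff=0 [OK], height=0
  node 19: h_left=0, h_right=-1, diff=1 [OK], height=1
  node 24: h_left=-1, h_right=-1, diff=0 [OK], height=0
  node 20: h_left=1, h_right=0, diff=1 [OK], height=2
  node 26: h_left=-1, h_right=-1, diff=0 [OK], height=0
  node 30: h_left=0, h_right=-1, diff=1 [OK], height=1
  node 49: h_left=-1, h_right=-1, diff=0 [OK], height=0
  node 39: h_left=1, h_right=0, diff=1 [OK], height=2
  node 25: h_left=2, h_right=2, diff=0 [OK], height=3
All nodes satisfy the balance condition.
Result: Balanced


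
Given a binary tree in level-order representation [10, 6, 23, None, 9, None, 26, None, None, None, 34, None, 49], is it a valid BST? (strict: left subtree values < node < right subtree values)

Level-order array: [10, 6, 23, None, 9, None, 26, None, None, None, 34, None, 49]
Validate using subtree bounds (lo, hi): at each node, require lo < value < hi,
then recurse left with hi=value and right with lo=value.
Preorder trace (stopping at first violation):
  at node 10 with bounds (-inf, +inf): OK
  at node 6 with bounds (-inf, 10): OK
  at node 9 with bounds (6, 10): OK
  at node 23 with bounds (10, +inf): OK
  at node 26 with bounds (23, +inf): OK
  at node 34 with bounds (26, +inf): OK
  at node 49 with bounds (34, +inf): OK
No violation found at any node.
Result: Valid BST


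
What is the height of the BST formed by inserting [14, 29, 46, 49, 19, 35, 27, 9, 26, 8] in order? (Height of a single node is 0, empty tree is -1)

Insertion order: [14, 29, 46, 49, 19, 35, 27, 9, 26, 8]
Tree (level-order array): [14, 9, 29, 8, None, 19, 46, None, None, None, 27, 35, 49, 26]
Compute height bottom-up (empty subtree = -1):
  height(8) = 1 + max(-1, -1) = 0
  height(9) = 1 + max(0, -1) = 1
  height(26) = 1 + max(-1, -1) = 0
  height(27) = 1 + max(0, -1) = 1
  height(19) = 1 + max(-1, 1) = 2
  height(35) = 1 + max(-1, -1) = 0
  height(49) = 1 + max(-1, -1) = 0
  height(46) = 1 + max(0, 0) = 1
  height(29) = 1 + max(2, 1) = 3
  height(14) = 1 + max(1, 3) = 4
Height = 4


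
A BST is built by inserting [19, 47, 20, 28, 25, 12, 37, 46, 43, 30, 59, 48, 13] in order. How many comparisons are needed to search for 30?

Search path for 30: 19 -> 47 -> 20 -> 28 -> 37 -> 30
Found: True
Comparisons: 6


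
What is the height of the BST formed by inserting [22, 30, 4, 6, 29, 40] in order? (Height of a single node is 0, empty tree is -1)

Insertion order: [22, 30, 4, 6, 29, 40]
Tree (level-order array): [22, 4, 30, None, 6, 29, 40]
Compute height bottom-up (empty subtree = -1):
  height(6) = 1 + max(-1, -1) = 0
  height(4) = 1 + max(-1, 0) = 1
  height(29) = 1 + max(-1, -1) = 0
  height(40) = 1 + max(-1, -1) = 0
  height(30) = 1 + max(0, 0) = 1
  height(22) = 1 + max(1, 1) = 2
Height = 2


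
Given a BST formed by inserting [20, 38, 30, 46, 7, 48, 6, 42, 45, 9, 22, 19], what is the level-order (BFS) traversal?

Tree insertion order: [20, 38, 30, 46, 7, 48, 6, 42, 45, 9, 22, 19]
Tree (level-order array): [20, 7, 38, 6, 9, 30, 46, None, None, None, 19, 22, None, 42, 48, None, None, None, None, None, 45]
BFS from the root, enqueuing left then right child of each popped node:
  queue [20] -> pop 20, enqueue [7, 38], visited so far: [20]
  queue [7, 38] -> pop 7, enqueue [6, 9], visited so far: [20, 7]
  queue [38, 6, 9] -> pop 38, enqueue [30, 46], visited so far: [20, 7, 38]
  queue [6, 9, 30, 46] -> pop 6, enqueue [none], visited so far: [20, 7, 38, 6]
  queue [9, 30, 46] -> pop 9, enqueue [19], visited so far: [20, 7, 38, 6, 9]
  queue [30, 46, 19] -> pop 30, enqueue [22], visited so far: [20, 7, 38, 6, 9, 30]
  queue [46, 19, 22] -> pop 46, enqueue [42, 48], visited so far: [20, 7, 38, 6, 9, 30, 46]
  queue [19, 22, 42, 48] -> pop 19, enqueue [none], visited so far: [20, 7, 38, 6, 9, 30, 46, 19]
  queue [22, 42, 48] -> pop 22, enqueue [none], visited so far: [20, 7, 38, 6, 9, 30, 46, 19, 22]
  queue [42, 48] -> pop 42, enqueue [45], visited so far: [20, 7, 38, 6, 9, 30, 46, 19, 22, 42]
  queue [48, 45] -> pop 48, enqueue [none], visited so far: [20, 7, 38, 6, 9, 30, 46, 19, 22, 42, 48]
  queue [45] -> pop 45, enqueue [none], visited so far: [20, 7, 38, 6, 9, 30, 46, 19, 22, 42, 48, 45]
Result: [20, 7, 38, 6, 9, 30, 46, 19, 22, 42, 48, 45]


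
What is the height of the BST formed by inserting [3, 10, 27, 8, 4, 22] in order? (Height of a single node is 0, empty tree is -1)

Insertion order: [3, 10, 27, 8, 4, 22]
Tree (level-order array): [3, None, 10, 8, 27, 4, None, 22]
Compute height bottom-up (empty subtree = -1):
  height(4) = 1 + max(-1, -1) = 0
  height(8) = 1 + max(0, -1) = 1
  height(22) = 1 + max(-1, -1) = 0
  height(27) = 1 + max(0, -1) = 1
  height(10) = 1 + max(1, 1) = 2
  height(3) = 1 + max(-1, 2) = 3
Height = 3


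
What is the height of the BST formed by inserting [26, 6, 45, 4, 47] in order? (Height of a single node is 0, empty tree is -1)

Insertion order: [26, 6, 45, 4, 47]
Tree (level-order array): [26, 6, 45, 4, None, None, 47]
Compute height bottom-up (empty subtree = -1):
  height(4) = 1 + max(-1, -1) = 0
  height(6) = 1 + max(0, -1) = 1
  height(47) = 1 + max(-1, -1) = 0
  height(45) = 1 + max(-1, 0) = 1
  height(26) = 1 + max(1, 1) = 2
Height = 2


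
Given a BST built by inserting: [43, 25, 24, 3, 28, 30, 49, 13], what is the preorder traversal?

Tree insertion order: [43, 25, 24, 3, 28, 30, 49, 13]
Tree (level-order array): [43, 25, 49, 24, 28, None, None, 3, None, None, 30, None, 13]
Preorder traversal: [43, 25, 24, 3, 13, 28, 30, 49]


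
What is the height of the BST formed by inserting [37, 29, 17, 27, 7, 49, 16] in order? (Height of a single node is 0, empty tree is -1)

Insertion order: [37, 29, 17, 27, 7, 49, 16]
Tree (level-order array): [37, 29, 49, 17, None, None, None, 7, 27, None, 16]
Compute height bottom-up (empty subtree = -1):
  height(16) = 1 + max(-1, -1) = 0
  height(7) = 1 + max(-1, 0) = 1
  height(27) = 1 + max(-1, -1) = 0
  height(17) = 1 + max(1, 0) = 2
  height(29) = 1 + max(2, -1) = 3
  height(49) = 1 + max(-1, -1) = 0
  height(37) = 1 + max(3, 0) = 4
Height = 4


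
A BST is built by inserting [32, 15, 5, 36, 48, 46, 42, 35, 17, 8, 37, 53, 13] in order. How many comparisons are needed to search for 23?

Search path for 23: 32 -> 15 -> 17
Found: False
Comparisons: 3


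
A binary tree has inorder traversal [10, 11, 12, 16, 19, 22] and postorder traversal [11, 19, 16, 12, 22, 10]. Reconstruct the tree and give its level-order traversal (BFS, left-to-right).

Inorder:   [10, 11, 12, 16, 19, 22]
Postorder: [11, 19, 16, 12, 22, 10]
Algorithm: postorder visits root last, so walk postorder right-to-left;
each value is the root of the current inorder slice — split it at that
value, recurse on the right subtree first, then the left.
Recursive splits:
  root=10; inorder splits into left=[], right=[11, 12, 16, 19, 22]
  root=22; inorder splits into left=[11, 12, 16, 19], right=[]
  root=12; inorder splits into left=[11], right=[16, 19]
  root=16; inorder splits into left=[], right=[19]
  root=19; inorder splits into left=[], right=[]
  root=11; inorder splits into left=[], right=[]
Reconstructed level-order: [10, 22, 12, 11, 16, 19]


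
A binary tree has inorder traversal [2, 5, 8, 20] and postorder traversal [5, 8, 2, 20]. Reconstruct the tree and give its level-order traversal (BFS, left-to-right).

Inorder:   [2, 5, 8, 20]
Postorder: [5, 8, 2, 20]
Algorithm: postorder visits root last, so walk postorder right-to-left;
each value is the root of the current inorder slice — split it at that
value, recurse on the right subtree first, then the left.
Recursive splits:
  root=20; inorder splits into left=[2, 5, 8], right=[]
  root=2; inorder splits into left=[], right=[5, 8]
  root=8; inorder splits into left=[5], right=[]
  root=5; inorder splits into left=[], right=[]
Reconstructed level-order: [20, 2, 8, 5]


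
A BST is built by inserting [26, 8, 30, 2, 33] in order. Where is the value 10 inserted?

Starting tree (level order): [26, 8, 30, 2, None, None, 33]
Insertion path: 26 -> 8
Result: insert 10 as right child of 8
Final tree (level order): [26, 8, 30, 2, 10, None, 33]


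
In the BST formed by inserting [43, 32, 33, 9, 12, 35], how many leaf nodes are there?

Tree built from: [43, 32, 33, 9, 12, 35]
Tree (level-order array): [43, 32, None, 9, 33, None, 12, None, 35]
Rule: A leaf has 0 children.
Per-node child counts:
  node 43: 1 child(ren)
  node 32: 2 child(ren)
  node 9: 1 child(ren)
  node 12: 0 child(ren)
  node 33: 1 child(ren)
  node 35: 0 child(ren)
Matching nodes: [12, 35]
Count of leaf nodes: 2


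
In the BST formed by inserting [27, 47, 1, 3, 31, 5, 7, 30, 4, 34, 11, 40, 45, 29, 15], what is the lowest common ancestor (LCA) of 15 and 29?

Tree insertion order: [27, 47, 1, 3, 31, 5, 7, 30, 4, 34, 11, 40, 45, 29, 15]
Tree (level-order array): [27, 1, 47, None, 3, 31, None, None, 5, 30, 34, 4, 7, 29, None, None, 40, None, None, None, 11, None, None, None, 45, None, 15]
In a BST, the LCA of p=15, q=29 is the first node v on the
root-to-leaf path with p <= v <= q (go left if both < v, right if both > v).
Walk from root:
  at 27: 15 <= 27 <= 29, this is the LCA
LCA = 27


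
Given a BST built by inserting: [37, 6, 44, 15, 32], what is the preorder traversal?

Tree insertion order: [37, 6, 44, 15, 32]
Tree (level-order array): [37, 6, 44, None, 15, None, None, None, 32]
Preorder traversal: [37, 6, 15, 32, 44]


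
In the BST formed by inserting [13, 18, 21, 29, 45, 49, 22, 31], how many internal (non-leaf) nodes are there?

Tree built from: [13, 18, 21, 29, 45, 49, 22, 31]
Tree (level-order array): [13, None, 18, None, 21, None, 29, 22, 45, None, None, 31, 49]
Rule: An internal node has at least one child.
Per-node child counts:
  node 13: 1 child(ren)
  node 18: 1 child(ren)
  node 21: 1 child(ren)
  node 29: 2 child(ren)
  node 22: 0 child(ren)
  node 45: 2 child(ren)
  node 31: 0 child(ren)
  node 49: 0 child(ren)
Matching nodes: [13, 18, 21, 29, 45]
Count of internal (non-leaf) nodes: 5


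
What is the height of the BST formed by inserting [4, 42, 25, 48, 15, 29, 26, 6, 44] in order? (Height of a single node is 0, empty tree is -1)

Insertion order: [4, 42, 25, 48, 15, 29, 26, 6, 44]
Tree (level-order array): [4, None, 42, 25, 48, 15, 29, 44, None, 6, None, 26]
Compute height bottom-up (empty subtree = -1):
  height(6) = 1 + max(-1, -1) = 0
  height(15) = 1 + max(0, -1) = 1
  height(26) = 1 + max(-1, -1) = 0
  height(29) = 1 + max(0, -1) = 1
  height(25) = 1 + max(1, 1) = 2
  height(44) = 1 + max(-1, -1) = 0
  height(48) = 1 + max(0, -1) = 1
  height(42) = 1 + max(2, 1) = 3
  height(4) = 1 + max(-1, 3) = 4
Height = 4


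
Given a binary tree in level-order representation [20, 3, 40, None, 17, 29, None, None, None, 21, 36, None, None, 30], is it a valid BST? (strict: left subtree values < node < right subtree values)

Level-order array: [20, 3, 40, None, 17, 29, None, None, None, 21, 36, None, None, 30]
Validate using subtree bounds (lo, hi): at each node, require lo < value < hi,
then recurse left with hi=value and right with lo=value.
Preorder trace (stopping at first violation):
  at node 20 with bounds (-inf, +inf): OK
  at node 3 with bounds (-inf, 20): OK
  at node 17 with bounds (3, 20): OK
  at node 40 with bounds (20, +inf): OK
  at node 29 with bounds (20, 40): OK
  at node 21 with bounds (20, 29): OK
  at node 36 with bounds (29, 40): OK
  at node 30 with bounds (29, 36): OK
No violation found at any node.
Result: Valid BST


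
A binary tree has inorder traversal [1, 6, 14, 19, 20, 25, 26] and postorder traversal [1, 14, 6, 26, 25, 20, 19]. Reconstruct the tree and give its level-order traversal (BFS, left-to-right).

Inorder:   [1, 6, 14, 19, 20, 25, 26]
Postorder: [1, 14, 6, 26, 25, 20, 19]
Algorithm: postorder visits root last, so walk postorder right-to-left;
each value is the root of the current inorder slice — split it at that
value, recurse on the right subtree first, then the left.
Recursive splits:
  root=19; inorder splits into left=[1, 6, 14], right=[20, 25, 26]
  root=20; inorder splits into left=[], right=[25, 26]
  root=25; inorder splits into left=[], right=[26]
  root=26; inorder splits into left=[], right=[]
  root=6; inorder splits into left=[1], right=[14]
  root=14; inorder splits into left=[], right=[]
  root=1; inorder splits into left=[], right=[]
Reconstructed level-order: [19, 6, 20, 1, 14, 25, 26]


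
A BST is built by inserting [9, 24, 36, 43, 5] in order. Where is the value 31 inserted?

Starting tree (level order): [9, 5, 24, None, None, None, 36, None, 43]
Insertion path: 9 -> 24 -> 36
Result: insert 31 as left child of 36
Final tree (level order): [9, 5, 24, None, None, None, 36, 31, 43]


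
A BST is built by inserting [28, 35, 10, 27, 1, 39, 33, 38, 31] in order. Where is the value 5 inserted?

Starting tree (level order): [28, 10, 35, 1, 27, 33, 39, None, None, None, None, 31, None, 38]
Insertion path: 28 -> 10 -> 1
Result: insert 5 as right child of 1
Final tree (level order): [28, 10, 35, 1, 27, 33, 39, None, 5, None, None, 31, None, 38]


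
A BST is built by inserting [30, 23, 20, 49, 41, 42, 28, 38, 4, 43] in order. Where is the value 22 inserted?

Starting tree (level order): [30, 23, 49, 20, 28, 41, None, 4, None, None, None, 38, 42, None, None, None, None, None, 43]
Insertion path: 30 -> 23 -> 20
Result: insert 22 as right child of 20
Final tree (level order): [30, 23, 49, 20, 28, 41, None, 4, 22, None, None, 38, 42, None, None, None, None, None, None, None, 43]


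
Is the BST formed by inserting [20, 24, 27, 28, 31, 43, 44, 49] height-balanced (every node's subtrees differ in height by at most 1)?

Tree (level-order array): [20, None, 24, None, 27, None, 28, None, 31, None, 43, None, 44, None, 49]
Definition: a tree is height-balanced if, at every node, |h(left) - h(right)| <= 1 (empty subtree has height -1).
Bottom-up per-node check:
  node 49: h_left=-1, h_right=-1, diff=0 [OK], height=0
  node 44: h_left=-1, h_right=0, diff=1 [OK], height=1
  node 43: h_left=-1, h_right=1, diff=2 [FAIL (|-1-1|=2 > 1)], height=2
  node 31: h_left=-1, h_right=2, diff=3 [FAIL (|-1-2|=3 > 1)], height=3
  node 28: h_left=-1, h_right=3, diff=4 [FAIL (|-1-3|=4 > 1)], height=4
  node 27: h_left=-1, h_right=4, diff=5 [FAIL (|-1-4|=5 > 1)], height=5
  node 24: h_left=-1, h_right=5, diff=6 [FAIL (|-1-5|=6 > 1)], height=6
  node 20: h_left=-1, h_right=6, diff=7 [FAIL (|-1-6|=7 > 1)], height=7
Node 43 violates the condition: |-1 - 1| = 2 > 1.
Result: Not balanced


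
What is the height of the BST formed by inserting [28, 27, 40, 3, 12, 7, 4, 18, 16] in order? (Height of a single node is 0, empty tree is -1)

Insertion order: [28, 27, 40, 3, 12, 7, 4, 18, 16]
Tree (level-order array): [28, 27, 40, 3, None, None, None, None, 12, 7, 18, 4, None, 16]
Compute height bottom-up (empty subtree = -1):
  height(4) = 1 + max(-1, -1) = 0
  height(7) = 1 + max(0, -1) = 1
  height(16) = 1 + max(-1, -1) = 0
  height(18) = 1 + max(0, -1) = 1
  height(12) = 1 + max(1, 1) = 2
  height(3) = 1 + max(-1, 2) = 3
  height(27) = 1 + max(3, -1) = 4
  height(40) = 1 + max(-1, -1) = 0
  height(28) = 1 + max(4, 0) = 5
Height = 5


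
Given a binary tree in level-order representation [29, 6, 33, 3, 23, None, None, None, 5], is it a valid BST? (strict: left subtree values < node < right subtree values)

Level-order array: [29, 6, 33, 3, 23, None, None, None, 5]
Validate using subtree bounds (lo, hi): at each node, require lo < value < hi,
then recurse left with hi=value and right with lo=value.
Preorder trace (stopping at first violation):
  at node 29 with bounds (-inf, +inf): OK
  at node 6 with bounds (-inf, 29): OK
  at node 3 with bounds (-inf, 6): OK
  at node 5 with bounds (3, 6): OK
  at node 23 with bounds (6, 29): OK
  at node 33 with bounds (29, +inf): OK
No violation found at any node.
Result: Valid BST


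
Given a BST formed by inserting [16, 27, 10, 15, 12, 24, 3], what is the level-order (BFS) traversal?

Tree insertion order: [16, 27, 10, 15, 12, 24, 3]
Tree (level-order array): [16, 10, 27, 3, 15, 24, None, None, None, 12]
BFS from the root, enqueuing left then right child of each popped node:
  queue [16] -> pop 16, enqueue [10, 27], visited so far: [16]
  queue [10, 27] -> pop 10, enqueue [3, 15], visited so far: [16, 10]
  queue [27, 3, 15] -> pop 27, enqueue [24], visited so far: [16, 10, 27]
  queue [3, 15, 24] -> pop 3, enqueue [none], visited so far: [16, 10, 27, 3]
  queue [15, 24] -> pop 15, enqueue [12], visited so far: [16, 10, 27, 3, 15]
  queue [24, 12] -> pop 24, enqueue [none], visited so far: [16, 10, 27, 3, 15, 24]
  queue [12] -> pop 12, enqueue [none], visited so far: [16, 10, 27, 3, 15, 24, 12]
Result: [16, 10, 27, 3, 15, 24, 12]


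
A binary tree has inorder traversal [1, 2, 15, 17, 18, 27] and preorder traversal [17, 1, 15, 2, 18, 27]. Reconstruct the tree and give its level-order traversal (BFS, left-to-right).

Inorder:  [1, 2, 15, 17, 18, 27]
Preorder: [17, 1, 15, 2, 18, 27]
Algorithm: preorder visits root first, so consume preorder in order;
for each root, split the current inorder slice at that value into
left-subtree inorder and right-subtree inorder, then recurse.
Recursive splits:
  root=17; inorder splits into left=[1, 2, 15], right=[18, 27]
  root=1; inorder splits into left=[], right=[2, 15]
  root=15; inorder splits into left=[2], right=[]
  root=2; inorder splits into left=[], right=[]
  root=18; inorder splits into left=[], right=[27]
  root=27; inorder splits into left=[], right=[]
Reconstructed level-order: [17, 1, 18, 15, 27, 2]


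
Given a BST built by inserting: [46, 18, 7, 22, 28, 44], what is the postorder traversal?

Tree insertion order: [46, 18, 7, 22, 28, 44]
Tree (level-order array): [46, 18, None, 7, 22, None, None, None, 28, None, 44]
Postorder traversal: [7, 44, 28, 22, 18, 46]


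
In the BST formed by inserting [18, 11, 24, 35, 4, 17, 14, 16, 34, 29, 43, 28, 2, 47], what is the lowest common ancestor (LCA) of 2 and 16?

Tree insertion order: [18, 11, 24, 35, 4, 17, 14, 16, 34, 29, 43, 28, 2, 47]
Tree (level-order array): [18, 11, 24, 4, 17, None, 35, 2, None, 14, None, 34, 43, None, None, None, 16, 29, None, None, 47, None, None, 28]
In a BST, the LCA of p=2, q=16 is the first node v on the
root-to-leaf path with p <= v <= q (go left if both < v, right if both > v).
Walk from root:
  at 18: both 2 and 16 < 18, go left
  at 11: 2 <= 11 <= 16, this is the LCA
LCA = 11


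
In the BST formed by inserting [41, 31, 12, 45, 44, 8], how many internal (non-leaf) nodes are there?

Tree built from: [41, 31, 12, 45, 44, 8]
Tree (level-order array): [41, 31, 45, 12, None, 44, None, 8]
Rule: An internal node has at least one child.
Per-node child counts:
  node 41: 2 child(ren)
  node 31: 1 child(ren)
  node 12: 1 child(ren)
  node 8: 0 child(ren)
  node 45: 1 child(ren)
  node 44: 0 child(ren)
Matching nodes: [41, 31, 12, 45]
Count of internal (non-leaf) nodes: 4


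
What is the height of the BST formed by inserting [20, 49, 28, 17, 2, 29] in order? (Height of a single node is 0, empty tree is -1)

Insertion order: [20, 49, 28, 17, 2, 29]
Tree (level-order array): [20, 17, 49, 2, None, 28, None, None, None, None, 29]
Compute height bottom-up (empty subtree = -1):
  height(2) = 1 + max(-1, -1) = 0
  height(17) = 1 + max(0, -1) = 1
  height(29) = 1 + max(-1, -1) = 0
  height(28) = 1 + max(-1, 0) = 1
  height(49) = 1 + max(1, -1) = 2
  height(20) = 1 + max(1, 2) = 3
Height = 3


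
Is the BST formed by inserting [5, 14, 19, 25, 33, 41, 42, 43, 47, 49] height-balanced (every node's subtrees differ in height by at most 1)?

Tree (level-order array): [5, None, 14, None, 19, None, 25, None, 33, None, 41, None, 42, None, 43, None, 47, None, 49]
Definition: a tree is height-balanced if, at every node, |h(left) - h(right)| <= 1 (empty subtree has height -1).
Bottom-up per-node check:
  node 49: h_left=-1, h_right=-1, diff=0 [OK], height=0
  node 47: h_left=-1, h_right=0, diff=1 [OK], height=1
  node 43: h_left=-1, h_right=1, diff=2 [FAIL (|-1-1|=2 > 1)], height=2
  node 42: h_left=-1, h_right=2, diff=3 [FAIL (|-1-2|=3 > 1)], height=3
  node 41: h_left=-1, h_right=3, diff=4 [FAIL (|-1-3|=4 > 1)], height=4
  node 33: h_left=-1, h_right=4, diff=5 [FAIL (|-1-4|=5 > 1)], height=5
  node 25: h_left=-1, h_right=5, diff=6 [FAIL (|-1-5|=6 > 1)], height=6
  node 19: h_left=-1, h_right=6, diff=7 [FAIL (|-1-6|=7 > 1)], height=7
  node 14: h_left=-1, h_right=7, diff=8 [FAIL (|-1-7|=8 > 1)], height=8
  node 5: h_left=-1, h_right=8, diff=9 [FAIL (|-1-8|=9 > 1)], height=9
Node 43 violates the condition: |-1 - 1| = 2 > 1.
Result: Not balanced


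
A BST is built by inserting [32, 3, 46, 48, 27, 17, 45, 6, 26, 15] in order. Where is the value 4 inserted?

Starting tree (level order): [32, 3, 46, None, 27, 45, 48, 17, None, None, None, None, None, 6, 26, None, 15]
Insertion path: 32 -> 3 -> 27 -> 17 -> 6
Result: insert 4 as left child of 6
Final tree (level order): [32, 3, 46, None, 27, 45, 48, 17, None, None, None, None, None, 6, 26, 4, 15]


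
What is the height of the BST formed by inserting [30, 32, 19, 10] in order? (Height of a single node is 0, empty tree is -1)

Insertion order: [30, 32, 19, 10]
Tree (level-order array): [30, 19, 32, 10]
Compute height bottom-up (empty subtree = -1):
  height(10) = 1 + max(-1, -1) = 0
  height(19) = 1 + max(0, -1) = 1
  height(32) = 1 + max(-1, -1) = 0
  height(30) = 1 + max(1, 0) = 2
Height = 2


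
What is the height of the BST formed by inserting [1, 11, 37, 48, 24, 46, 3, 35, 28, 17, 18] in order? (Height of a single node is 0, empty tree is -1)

Insertion order: [1, 11, 37, 48, 24, 46, 3, 35, 28, 17, 18]
Tree (level-order array): [1, None, 11, 3, 37, None, None, 24, 48, 17, 35, 46, None, None, 18, 28]
Compute height bottom-up (empty subtree = -1):
  height(3) = 1 + max(-1, -1) = 0
  height(18) = 1 + max(-1, -1) = 0
  height(17) = 1 + max(-1, 0) = 1
  height(28) = 1 + max(-1, -1) = 0
  height(35) = 1 + max(0, -1) = 1
  height(24) = 1 + max(1, 1) = 2
  height(46) = 1 + max(-1, -1) = 0
  height(48) = 1 + max(0, -1) = 1
  height(37) = 1 + max(2, 1) = 3
  height(11) = 1 + max(0, 3) = 4
  height(1) = 1 + max(-1, 4) = 5
Height = 5


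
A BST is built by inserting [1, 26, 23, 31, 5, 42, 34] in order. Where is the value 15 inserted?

Starting tree (level order): [1, None, 26, 23, 31, 5, None, None, 42, None, None, 34]
Insertion path: 1 -> 26 -> 23 -> 5
Result: insert 15 as right child of 5
Final tree (level order): [1, None, 26, 23, 31, 5, None, None, 42, None, 15, 34]


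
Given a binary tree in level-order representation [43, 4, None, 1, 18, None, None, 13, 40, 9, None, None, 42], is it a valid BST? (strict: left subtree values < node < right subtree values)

Level-order array: [43, 4, None, 1, 18, None, None, 13, 40, 9, None, None, 42]
Validate using subtree bounds (lo, hi): at each node, require lo < value < hi,
then recurse left with hi=value and right with lo=value.
Preorder trace (stopping at first violation):
  at node 43 with bounds (-inf, +inf): OK
  at node 4 with bounds (-inf, 43): OK
  at node 1 with bounds (-inf, 4): OK
  at node 18 with bounds (4, 43): OK
  at node 13 with bounds (4, 18): OK
  at node 9 with bounds (4, 13): OK
  at node 40 with bounds (18, 43): OK
  at node 42 with bounds (40, 43): OK
No violation found at any node.
Result: Valid BST


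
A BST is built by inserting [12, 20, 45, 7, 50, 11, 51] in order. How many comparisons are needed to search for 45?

Search path for 45: 12 -> 20 -> 45
Found: True
Comparisons: 3


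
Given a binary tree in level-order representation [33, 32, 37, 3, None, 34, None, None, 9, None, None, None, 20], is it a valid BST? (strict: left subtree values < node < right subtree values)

Level-order array: [33, 32, 37, 3, None, 34, None, None, 9, None, None, None, 20]
Validate using subtree bounds (lo, hi): at each node, require lo < value < hi,
then recurse left with hi=value and right with lo=value.
Preorder trace (stopping at first violation):
  at node 33 with bounds (-inf, +inf): OK
  at node 32 with bounds (-inf, 33): OK
  at node 3 with bounds (-inf, 32): OK
  at node 9 with bounds (3, 32): OK
  at node 20 with bounds (9, 32): OK
  at node 37 with bounds (33, +inf): OK
  at node 34 with bounds (33, 37): OK
No violation found at any node.
Result: Valid BST


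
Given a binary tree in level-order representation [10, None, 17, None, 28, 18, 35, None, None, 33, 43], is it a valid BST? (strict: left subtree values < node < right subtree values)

Level-order array: [10, None, 17, None, 28, 18, 35, None, None, 33, 43]
Validate using subtree bounds (lo, hi): at each node, require lo < value < hi,
then recurse left with hi=value and right with lo=value.
Preorder trace (stopping at first violation):
  at node 10 with bounds (-inf, +inf): OK
  at node 17 with bounds (10, +inf): OK
  at node 28 with bounds (17, +inf): OK
  at node 18 with bounds (17, 28): OK
  at node 35 with bounds (28, +inf): OK
  at node 33 with bounds (28, 35): OK
  at node 43 with bounds (35, +inf): OK
No violation found at any node.
Result: Valid BST


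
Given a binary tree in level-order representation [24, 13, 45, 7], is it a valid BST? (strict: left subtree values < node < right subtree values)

Level-order array: [24, 13, 45, 7]
Validate using subtree bounds (lo, hi): at each node, require lo < value < hi,
then recurse left with hi=value and right with lo=value.
Preorder trace (stopping at first violation):
  at node 24 with bounds (-inf, +inf): OK
  at node 13 with bounds (-inf, 24): OK
  at node 7 with bounds (-inf, 13): OK
  at node 45 with bounds (24, +inf): OK
No violation found at any node.
Result: Valid BST


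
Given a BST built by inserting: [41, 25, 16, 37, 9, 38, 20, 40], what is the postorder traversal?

Tree insertion order: [41, 25, 16, 37, 9, 38, 20, 40]
Tree (level-order array): [41, 25, None, 16, 37, 9, 20, None, 38, None, None, None, None, None, 40]
Postorder traversal: [9, 20, 16, 40, 38, 37, 25, 41]


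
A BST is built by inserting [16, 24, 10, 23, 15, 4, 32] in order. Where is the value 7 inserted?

Starting tree (level order): [16, 10, 24, 4, 15, 23, 32]
Insertion path: 16 -> 10 -> 4
Result: insert 7 as right child of 4
Final tree (level order): [16, 10, 24, 4, 15, 23, 32, None, 7]


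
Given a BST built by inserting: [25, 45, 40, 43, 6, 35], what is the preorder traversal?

Tree insertion order: [25, 45, 40, 43, 6, 35]
Tree (level-order array): [25, 6, 45, None, None, 40, None, 35, 43]
Preorder traversal: [25, 6, 45, 40, 35, 43]


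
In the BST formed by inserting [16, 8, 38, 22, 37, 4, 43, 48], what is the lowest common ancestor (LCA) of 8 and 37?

Tree insertion order: [16, 8, 38, 22, 37, 4, 43, 48]
Tree (level-order array): [16, 8, 38, 4, None, 22, 43, None, None, None, 37, None, 48]
In a BST, the LCA of p=8, q=37 is the first node v on the
root-to-leaf path with p <= v <= q (go left if both < v, right if both > v).
Walk from root:
  at 16: 8 <= 16 <= 37, this is the LCA
LCA = 16


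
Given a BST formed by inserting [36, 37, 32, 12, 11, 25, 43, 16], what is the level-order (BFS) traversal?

Tree insertion order: [36, 37, 32, 12, 11, 25, 43, 16]
Tree (level-order array): [36, 32, 37, 12, None, None, 43, 11, 25, None, None, None, None, 16]
BFS from the root, enqueuing left then right child of each popped node:
  queue [36] -> pop 36, enqueue [32, 37], visited so far: [36]
  queue [32, 37] -> pop 32, enqueue [12], visited so far: [36, 32]
  queue [37, 12] -> pop 37, enqueue [43], visited so far: [36, 32, 37]
  queue [12, 43] -> pop 12, enqueue [11, 25], visited so far: [36, 32, 37, 12]
  queue [43, 11, 25] -> pop 43, enqueue [none], visited so far: [36, 32, 37, 12, 43]
  queue [11, 25] -> pop 11, enqueue [none], visited so far: [36, 32, 37, 12, 43, 11]
  queue [25] -> pop 25, enqueue [16], visited so far: [36, 32, 37, 12, 43, 11, 25]
  queue [16] -> pop 16, enqueue [none], visited so far: [36, 32, 37, 12, 43, 11, 25, 16]
Result: [36, 32, 37, 12, 43, 11, 25, 16]


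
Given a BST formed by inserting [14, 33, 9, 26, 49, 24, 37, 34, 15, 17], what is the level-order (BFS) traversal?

Tree insertion order: [14, 33, 9, 26, 49, 24, 37, 34, 15, 17]
Tree (level-order array): [14, 9, 33, None, None, 26, 49, 24, None, 37, None, 15, None, 34, None, None, 17]
BFS from the root, enqueuing left then right child of each popped node:
  queue [14] -> pop 14, enqueue [9, 33], visited so far: [14]
  queue [9, 33] -> pop 9, enqueue [none], visited so far: [14, 9]
  queue [33] -> pop 33, enqueue [26, 49], visited so far: [14, 9, 33]
  queue [26, 49] -> pop 26, enqueue [24], visited so far: [14, 9, 33, 26]
  queue [49, 24] -> pop 49, enqueue [37], visited so far: [14, 9, 33, 26, 49]
  queue [24, 37] -> pop 24, enqueue [15], visited so far: [14, 9, 33, 26, 49, 24]
  queue [37, 15] -> pop 37, enqueue [34], visited so far: [14, 9, 33, 26, 49, 24, 37]
  queue [15, 34] -> pop 15, enqueue [17], visited so far: [14, 9, 33, 26, 49, 24, 37, 15]
  queue [34, 17] -> pop 34, enqueue [none], visited so far: [14, 9, 33, 26, 49, 24, 37, 15, 34]
  queue [17] -> pop 17, enqueue [none], visited so far: [14, 9, 33, 26, 49, 24, 37, 15, 34, 17]
Result: [14, 9, 33, 26, 49, 24, 37, 15, 34, 17]


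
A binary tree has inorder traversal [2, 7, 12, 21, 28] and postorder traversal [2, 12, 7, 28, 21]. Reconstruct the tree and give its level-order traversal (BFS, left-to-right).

Inorder:   [2, 7, 12, 21, 28]
Postorder: [2, 12, 7, 28, 21]
Algorithm: postorder visits root last, so walk postorder right-to-left;
each value is the root of the current inorder slice — split it at that
value, recurse on the right subtree first, then the left.
Recursive splits:
  root=21; inorder splits into left=[2, 7, 12], right=[28]
  root=28; inorder splits into left=[], right=[]
  root=7; inorder splits into left=[2], right=[12]
  root=12; inorder splits into left=[], right=[]
  root=2; inorder splits into left=[], right=[]
Reconstructed level-order: [21, 7, 28, 2, 12]


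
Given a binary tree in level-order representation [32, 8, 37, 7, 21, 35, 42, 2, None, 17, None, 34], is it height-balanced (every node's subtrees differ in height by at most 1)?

Tree (level-order array): [32, 8, 37, 7, 21, 35, 42, 2, None, 17, None, 34]
Definition: a tree is height-balanced if, at every node, |h(left) - h(right)| <= 1 (empty subtree has height -1).
Bottom-up per-node check:
  node 2: h_left=-1, h_right=-1, diff=0 [OK], height=0
  node 7: h_left=0, h_right=-1, diff=1 [OK], height=1
  node 17: h_left=-1, h_right=-1, diff=0 [OK], height=0
  node 21: h_left=0, h_right=-1, diff=1 [OK], height=1
  node 8: h_left=1, h_right=1, diff=0 [OK], height=2
  node 34: h_left=-1, h_right=-1, diff=0 [OK], height=0
  node 35: h_left=0, h_right=-1, diff=1 [OK], height=1
  node 42: h_left=-1, h_right=-1, diff=0 [OK], height=0
  node 37: h_left=1, h_right=0, diff=1 [OK], height=2
  node 32: h_left=2, h_right=2, diff=0 [OK], height=3
All nodes satisfy the balance condition.
Result: Balanced


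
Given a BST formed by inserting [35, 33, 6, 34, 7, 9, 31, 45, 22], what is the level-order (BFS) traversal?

Tree insertion order: [35, 33, 6, 34, 7, 9, 31, 45, 22]
Tree (level-order array): [35, 33, 45, 6, 34, None, None, None, 7, None, None, None, 9, None, 31, 22]
BFS from the root, enqueuing left then right child of each popped node:
  queue [35] -> pop 35, enqueue [33, 45], visited so far: [35]
  queue [33, 45] -> pop 33, enqueue [6, 34], visited so far: [35, 33]
  queue [45, 6, 34] -> pop 45, enqueue [none], visited so far: [35, 33, 45]
  queue [6, 34] -> pop 6, enqueue [7], visited so far: [35, 33, 45, 6]
  queue [34, 7] -> pop 34, enqueue [none], visited so far: [35, 33, 45, 6, 34]
  queue [7] -> pop 7, enqueue [9], visited so far: [35, 33, 45, 6, 34, 7]
  queue [9] -> pop 9, enqueue [31], visited so far: [35, 33, 45, 6, 34, 7, 9]
  queue [31] -> pop 31, enqueue [22], visited so far: [35, 33, 45, 6, 34, 7, 9, 31]
  queue [22] -> pop 22, enqueue [none], visited so far: [35, 33, 45, 6, 34, 7, 9, 31, 22]
Result: [35, 33, 45, 6, 34, 7, 9, 31, 22]
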